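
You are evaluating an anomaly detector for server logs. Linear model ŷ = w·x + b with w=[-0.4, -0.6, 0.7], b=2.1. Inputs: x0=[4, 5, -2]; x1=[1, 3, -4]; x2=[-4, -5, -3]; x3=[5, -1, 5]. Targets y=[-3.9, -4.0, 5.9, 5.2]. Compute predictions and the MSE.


ŷ0 = (-0.4)·(4) + (-0.6)·(5) + (0.7)·(-2) + 2.1 = -3.9
ŷ1 = (-0.4)·(1) + (-0.6)·(3) + (0.7)·(-4) + 2.1 = -2.9
ŷ2 = (-0.4)·(-4) + (-0.6)·(-5) + (0.7)·(-3) + 2.1 = 4.6
ŷ3 = (-0.4)·(5) + (-0.6)·(-1) + (0.7)·(5) + 2.1 = 4.2
errors² = [0.0, 1.21, 1.69, 1.0]
MSE = 3.9000/4 = 0.975

0.975


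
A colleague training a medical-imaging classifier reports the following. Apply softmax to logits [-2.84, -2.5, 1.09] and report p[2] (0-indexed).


Exponentials: e^-2.84=0.0584, e^-2.5=0.0821, e^1.09=2.9743
Sum = 3.1148
Softmax = [0.0188, 0.0264, 0.9549]
p[2] = 2.9743/3.1148 = 0.9549

0.9549


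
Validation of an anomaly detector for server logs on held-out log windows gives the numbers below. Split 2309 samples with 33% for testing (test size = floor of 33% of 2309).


Test = ⌊2309·33/100⌋ = 761
Train = 2309 - 761 = 1548

Train: 1548, Test: 761


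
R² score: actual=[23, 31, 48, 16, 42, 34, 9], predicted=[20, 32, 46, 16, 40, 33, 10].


ȳ = 29
SS_res = Σ(y-ŷ)² = 20
SS_tot = Σ(y-ȳ)² = 1164
R² = 1 - SS_res/SS_tot = 1 - 0.0172 = 0.9828

0.9828


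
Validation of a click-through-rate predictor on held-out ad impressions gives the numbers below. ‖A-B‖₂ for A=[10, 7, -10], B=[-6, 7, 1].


d = √((10+ 6)² + (7-7)² + (-10-1)²)
  = √(256 + 0 + 121)
  = √377 = 19.4165

19.4165


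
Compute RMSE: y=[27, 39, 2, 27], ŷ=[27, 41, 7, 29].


MSE = 33/4 = 8.25
RMSE = √(33/4) = 2.8723

2.8723


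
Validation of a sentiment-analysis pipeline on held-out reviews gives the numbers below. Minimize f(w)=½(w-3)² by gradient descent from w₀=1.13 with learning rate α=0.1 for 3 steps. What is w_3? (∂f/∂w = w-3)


step 1: grad = 1.13-3 = -1.87; w = 1.13 - 0.1·(-1.87) = 1.317
step 2: grad = 1.317-3 = -1.683; w = 1.317 - 0.1·(-1.683) = 1.4853
step 3: grad = 1.4853-3 = -1.5147; w = 1.4853 - 0.1·(-1.5147) = 1.63677

1.63677


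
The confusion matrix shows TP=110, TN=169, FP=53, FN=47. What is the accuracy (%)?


Accuracy = (TP+TN)/(TP+TN+FP+FN)
= (110+169)/(379)
= 279/379 = 73.61%

73.61%


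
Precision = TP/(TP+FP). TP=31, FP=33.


Precision = TP/(TP+FP)
= 31/(31+33)
= 31/64 = 48.44%

48.44%


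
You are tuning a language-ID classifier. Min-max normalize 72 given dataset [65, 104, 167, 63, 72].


min=63, max=167
(72-63)/(167-63) = 9/104 = 0.0865

0.0865


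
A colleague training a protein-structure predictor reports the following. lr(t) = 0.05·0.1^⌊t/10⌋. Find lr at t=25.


n_drops = ⌊25/10⌋ = 2
lr = 0.05·0.1^2 = 0.05·0.01 = 0.0005

0.0005


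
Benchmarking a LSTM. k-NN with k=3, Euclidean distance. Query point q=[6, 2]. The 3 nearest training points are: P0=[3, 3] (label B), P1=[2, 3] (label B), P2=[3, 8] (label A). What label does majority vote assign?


d(q,P0) = 3.1623  (label B)
d(q,P1) = 4.1231  (label B)
d(q,P2) = 6.7082  (label A)
Votes: A=1, B=2
Majority → B

B


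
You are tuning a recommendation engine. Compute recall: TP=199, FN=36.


Recall = TP/(TP+FN)
= 199/(199+36)
= 199/235 = 84.68%

84.68%


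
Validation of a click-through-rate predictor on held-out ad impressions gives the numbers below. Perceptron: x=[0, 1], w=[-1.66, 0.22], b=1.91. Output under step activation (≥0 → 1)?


z = (0)·(-1.66) + (1)·(0.22) + 1.91
  = 2.13
step(z) = 1 (z≥0)

1


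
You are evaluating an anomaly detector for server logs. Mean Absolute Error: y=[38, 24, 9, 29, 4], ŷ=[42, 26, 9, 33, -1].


Absolute errors: |38-42|=4, |24-26|=2, |9-9|=0, |29-33|=4, |4+ 1|=5
Sum = 15
MAE = 15/5 = 3

3


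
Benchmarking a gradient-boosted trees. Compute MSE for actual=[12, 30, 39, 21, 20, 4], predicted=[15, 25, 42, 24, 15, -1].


Squared errors: (12-15)²=9, (30-25)²=25, (39-42)²=9, (21-24)²=9, (20-15)²=25, (4+ 1)²=25
Sum = 102
MSE = 102/6 = 17

17


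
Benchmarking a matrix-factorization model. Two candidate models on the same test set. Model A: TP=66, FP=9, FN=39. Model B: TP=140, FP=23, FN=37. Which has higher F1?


Model A: P=66/75=0.88, R=66/105=0.6286, F1=2PR/(P+R)=2TP/(2TP+FP+FN)=132/180=0.7333
Model B: P=140/163=0.8589, R=140/177=0.791, F1=2PR/(P+R)=2TP/(2TP+FP+FN)=280/340=0.8235
0.7333 < 0.8235 → Model B

Model B


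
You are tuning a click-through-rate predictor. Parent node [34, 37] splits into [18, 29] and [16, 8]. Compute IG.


Parent = [34, 37], H_parent = 0.9987
H_left = 0.9601 (n=47), H_right = 0.9183 (n=24)
H_children = (47/71)·0.9601 + (24/71)·0.9183 = 0.946
IG = 0.9987 - 0.946 = 0.0527

0.0527


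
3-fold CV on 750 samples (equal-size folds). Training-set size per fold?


Fold size = 750/3 = 250
Training per fold = 750 - 250 = 500

500


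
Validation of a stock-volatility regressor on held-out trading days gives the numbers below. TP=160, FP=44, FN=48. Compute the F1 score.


Precision = 160/204 = 0.7843
Recall = 160/208 = 0.7692
F1 = 2·P·R/(P+R) = 2·TP/(2·TP+FP+FN) = 320/(320+44+48) = 320/412 = 0.7767

0.7767


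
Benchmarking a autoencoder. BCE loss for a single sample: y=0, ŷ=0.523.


BCE = -[y·ln(p) + (1-y)·ln(1-p)]
= -0 - 1·ln(1-0.523)
= -ln(0.477) = 0.7402

0.7402


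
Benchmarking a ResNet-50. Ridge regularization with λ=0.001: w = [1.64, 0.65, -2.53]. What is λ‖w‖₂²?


‖w‖₂² = (1.64)² + (0.65)² + (-2.53)²
     = 2.6896 + 0.4225 + 6.4009
     = 9.513
λ·‖w‖₂² = 0.001·9.513 = 0.009513

0.009513


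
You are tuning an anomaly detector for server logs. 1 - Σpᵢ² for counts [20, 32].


Probabilities: [20/52, 32/52] ≈ [0.3846, 0.6154]
Σpᵢ² = (400 + 1024)/52² = 1424/2704
Gini = 1 - Σpᵢ² = 1 - 1424/2704 = 0.4734

0.4734


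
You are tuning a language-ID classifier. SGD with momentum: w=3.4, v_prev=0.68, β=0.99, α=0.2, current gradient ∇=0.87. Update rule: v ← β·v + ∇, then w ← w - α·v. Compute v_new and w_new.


v_new = 0.99·0.68 + 0.87 = 0.6732 + 0.87 = 1.5432
w_new = 3.4 - 0.2·1.5432 = 3.4 - 0.30864 = 3.09136

v_new=1.5432, w_new=3.09136


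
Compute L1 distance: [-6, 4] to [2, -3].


d = |-6-2| + |4+ 3|
  = 8 + 7
  = 15

15


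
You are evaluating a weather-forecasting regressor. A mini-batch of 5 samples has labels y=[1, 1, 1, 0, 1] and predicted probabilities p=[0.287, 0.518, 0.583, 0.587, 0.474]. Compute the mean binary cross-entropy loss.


L[0] = -ln(0.287) = 1.2483
L[1] = -ln(0.518) = 0.6578
L[2] = -ln(0.583) = 0.5396
L[3] = -ln(1-0.587) = -ln(0.413) = 0.8843
L[4] = -ln(0.474) = 0.7465
mean = (1.2483 + 0.6578 + 0.5396 + 0.8843 + 0.7465)/5 = 0.8153

0.8153


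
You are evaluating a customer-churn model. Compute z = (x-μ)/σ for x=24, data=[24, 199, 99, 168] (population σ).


μ = 122.5, σ = 67.4111
z = (24 - 122.5)/67.4111 = -1.4612

-1.4612


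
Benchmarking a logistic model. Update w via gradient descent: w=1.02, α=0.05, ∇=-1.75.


w_new = w - α·∇
= 1.02 - 0.05·-1.75
= 1.02 + 0.0875
= 1.1075

1.1075


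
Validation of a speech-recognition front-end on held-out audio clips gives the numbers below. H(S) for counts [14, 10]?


Probabilities: [14/24, 10/24] ≈ [0.5833, 0.4167]
H = -((14/24)·log₂(14/24) + (10/24)·log₂(10/24))
  = 0.9799 bits

0.9799 bits


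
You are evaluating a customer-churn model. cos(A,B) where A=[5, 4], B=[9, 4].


A·B = 5·9 + 4·4 = 61
‖A‖ = √41 = 6.4031, ‖B‖ = √97 = 9.8489
cos = 61/(√41·√97) = 61/√3977 = 0.9673

0.9673


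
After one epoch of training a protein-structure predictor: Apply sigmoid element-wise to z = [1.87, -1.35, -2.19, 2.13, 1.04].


σ(1.87) = 1/(1+e^-1.87) = 0.8665
σ(-1.35) = 1/(1+e^1.35) = 0.2059
σ(-2.19) = 1/(1+e^2.19) = 0.1007
σ(2.13) = 1/(1+e^-2.13) = 0.8938
σ(1.04) = 1/(1+e^-1.04) = 0.7389
result = [0.8665, 0.2059, 0.1007, 0.8938, 0.7389]

[0.8665, 0.2059, 0.1007, 0.8938, 0.7389]


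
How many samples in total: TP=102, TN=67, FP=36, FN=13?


Total = TP + TN + FP + FN
= 102 + 67 + 36 + 13
= 218
(Predicted positive: 138, predicted negative: 80)

218


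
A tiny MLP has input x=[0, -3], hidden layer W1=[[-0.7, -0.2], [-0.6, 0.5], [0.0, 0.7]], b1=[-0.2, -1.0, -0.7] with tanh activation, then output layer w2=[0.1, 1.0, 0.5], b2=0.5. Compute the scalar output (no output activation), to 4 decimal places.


z1[0] = (-0.7)·(0) + (-0.2)·(-3) - 0.2 = 0.4
z1[1] = (-0.6)·(0) + (0.5)·(-3) - 1.0 = -2.5
z1[2] = (0.0)·(0) + (0.7)·(-3) - 0.7 = -2.8
h = tanh(z1) = [0.3799, -0.9866, -0.9926]
output = (0.1)·(0.3799) + (1.0)·(-0.9866) + (0.5)·(-0.9926) + 0.5 = -0.9449

-0.9449


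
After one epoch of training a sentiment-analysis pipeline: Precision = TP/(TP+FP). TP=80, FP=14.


Precision = TP/(TP+FP)
= 80/(80+14)
= 80/94 = 85.11%

85.11%


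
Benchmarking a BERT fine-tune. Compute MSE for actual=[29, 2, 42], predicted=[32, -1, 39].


Squared errors: (29-32)²=9, (2+ 1)²=9, (42-39)²=9
Sum = 27
MSE = 27/3 = 9

9


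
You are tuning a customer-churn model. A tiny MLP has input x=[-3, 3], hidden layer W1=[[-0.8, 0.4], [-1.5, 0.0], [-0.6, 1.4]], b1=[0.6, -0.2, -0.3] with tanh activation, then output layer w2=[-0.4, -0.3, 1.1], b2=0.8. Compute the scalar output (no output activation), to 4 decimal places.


z1[0] = (-0.8)·(-3) + (0.4)·(3) + 0.6 = 4.2
z1[1] = (-1.5)·(-3) + (0.0)·(3) - 0.2 = 4.3
z1[2] = (-0.6)·(-3) + (1.4)·(3) - 0.3 = 5.7
h = tanh(z1) = [0.9996, 0.9996, 1.0]
output = (-0.4)·(0.9996) + (-0.3)·(0.9996) + (1.1)·(1.0) + 0.8 = 1.2003

1.2003


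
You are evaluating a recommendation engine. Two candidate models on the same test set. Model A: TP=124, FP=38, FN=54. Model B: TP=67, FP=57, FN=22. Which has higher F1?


Model A: P=124/162=0.7654, R=124/178=0.6966, F1=2PR/(P+R)=2TP/(2TP+FP+FN)=248/340=0.7294
Model B: P=67/124=0.5403, R=67/89=0.7528, F1=2PR/(P+R)=2TP/(2TP+FP+FN)=134/213=0.6291
0.7294 > 0.6291 → Model A

Model A


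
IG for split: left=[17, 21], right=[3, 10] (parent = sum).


Parent = [20, 31], H_parent = 0.9662
H_left = 0.992 (n=38), H_right = 0.7793 (n=13)
H_children = (38/51)·0.992 + (13/51)·0.7793 = 0.9378
IG = 0.9662 - 0.9378 = 0.0284

0.0284


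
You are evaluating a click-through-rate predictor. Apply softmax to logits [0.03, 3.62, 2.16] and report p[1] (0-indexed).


Exponentials: e^0.03=1.0305, e^3.62=37.3376, e^2.16=8.6711
Sum = 47.0392
Softmax = [0.0219, 0.7938, 0.1843]
p[1] = 37.3376/47.0392 = 0.7938

0.7938


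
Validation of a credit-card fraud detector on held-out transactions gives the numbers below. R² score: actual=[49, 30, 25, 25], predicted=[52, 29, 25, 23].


ȳ = 32.25
SS_res = Σ(y-ŷ)² = 14
SS_tot = Σ(y-ȳ)² = 390.75
R² = 1 - SS_res/SS_tot = 1 - 0.0358 = 0.9642

0.9642


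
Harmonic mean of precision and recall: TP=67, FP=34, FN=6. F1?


Precision = 67/101 = 0.6634
Recall = 67/73 = 0.9178
F1 = 2·P·R/(P+R) = 2·TP/(2·TP+FP+FN) = 134/(134+34+6) = 134/174 = 0.7701

0.7701


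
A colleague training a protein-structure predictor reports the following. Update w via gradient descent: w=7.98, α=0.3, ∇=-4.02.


w_new = w - α·∇
= 7.98 - 0.3·-4.02
= 7.98 + 1.206
= 9.186

9.186


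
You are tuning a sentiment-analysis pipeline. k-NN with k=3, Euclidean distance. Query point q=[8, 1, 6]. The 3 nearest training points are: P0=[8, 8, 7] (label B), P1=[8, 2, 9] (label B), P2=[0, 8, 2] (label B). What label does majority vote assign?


d(q,P0) = 7.0711  (label B)
d(q,P1) = 3.1623  (label B)
d(q,P2) = 11.3578  (label B)
Votes: A=0, B=3
Majority → B

B


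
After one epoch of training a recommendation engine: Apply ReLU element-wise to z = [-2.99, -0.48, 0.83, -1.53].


ReLU(-2.99) = max(0, -2.99) = 0.0
ReLU(-0.48) = max(0, -0.48) = 0.0
ReLU(0.83) = max(0, 0.83) = 0.83
ReLU(-1.53) = max(0, -1.53) = 0.0
result = [0.0, 0.0, 0.83, 0.0]

[0.0, 0.0, 0.83, 0.0]


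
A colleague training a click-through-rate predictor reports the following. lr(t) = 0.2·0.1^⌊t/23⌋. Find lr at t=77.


n_drops = ⌊77/23⌋ = 3
lr = 0.2·0.1^3 = 0.2·0.001 = 0.0002

0.0002


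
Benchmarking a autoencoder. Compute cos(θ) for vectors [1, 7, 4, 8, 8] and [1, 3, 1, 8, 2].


A·B = 1·1 + 7·3 + 4·1 + 8·8 + 8·2 = 106
‖A‖ = √194 = 13.9284, ‖B‖ = √79 = 8.8882
cos = 106/(√194·√79) = 106/√15326 = 0.8562

0.8562


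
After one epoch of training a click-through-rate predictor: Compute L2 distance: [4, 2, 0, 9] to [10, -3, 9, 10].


d = √((4-10)² + (2+ 3)² + (0-9)² + (9-10)²)
  = √(36 + 25 + 81 + 1)
  = √143 = 11.9583

11.9583


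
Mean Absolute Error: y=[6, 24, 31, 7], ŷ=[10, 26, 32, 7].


Absolute errors: |6-10|=4, |24-26|=2, |31-32|=1, |7-7|=0
Sum = 7
MAE = 7/4 = 7/4

7/4


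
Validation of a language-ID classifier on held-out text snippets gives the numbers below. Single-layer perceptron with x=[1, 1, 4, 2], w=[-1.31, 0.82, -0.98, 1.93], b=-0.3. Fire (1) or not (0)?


z = (1)·(-1.31) + (1)·(0.82) + (4)·(-0.98) + (2)·(1.93) - 0.3
  = -0.85
step(z) = 0 (z<0)

0


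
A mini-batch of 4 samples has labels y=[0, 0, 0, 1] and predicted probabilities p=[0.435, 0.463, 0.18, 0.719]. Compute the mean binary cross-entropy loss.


L[0] = -ln(1-0.435) = -ln(0.565) = 0.5709
L[1] = -ln(1-0.463) = -ln(0.537) = 0.6218
L[2] = -ln(1-0.18) = -ln(0.82) = 0.1985
L[3] = -ln(0.719) = 0.3299
mean = (0.5709 + 0.6218 + 0.1985 + 0.3299)/4 = 0.4303

0.4303


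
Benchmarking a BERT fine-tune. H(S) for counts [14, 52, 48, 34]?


Probabilities: [14/148, 52/148, 48/148, 34/148] ≈ [0.0946, 0.3514, 0.3243, 0.2297]
H = -((14/148)·log₂(14/148) + (52/148)·log₂(52/148) + (48/148)·log₂(48/148) + (34/148)·log₂(34/148))
  = 1.8664 bits

1.8664 bits


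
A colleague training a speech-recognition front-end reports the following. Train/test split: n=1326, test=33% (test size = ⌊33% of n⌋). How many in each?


Test = ⌊1326·33/100⌋ = 437
Train = 1326 - 437 = 889

Train: 889, Test: 437


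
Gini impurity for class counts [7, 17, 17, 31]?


Probabilities: [7/72, 17/72, 17/72, 31/72] ≈ [0.0972, 0.2361, 0.2361, 0.4306]
Σpᵢ² = (49 + 289 + 289 + 961)/72² = 1588/5184
Gini = 1 - Σpᵢ² = 1 - 1588/5184 = 0.6937

0.6937


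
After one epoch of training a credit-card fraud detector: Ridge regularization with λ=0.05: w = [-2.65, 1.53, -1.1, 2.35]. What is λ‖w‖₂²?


‖w‖₂² = (-2.65)² + (1.53)² + (-1.1)² + (2.35)²
     = 7.0225 + 2.3409 + 1.21 + 5.5225
     = 16.0959
λ·‖w‖₂² = 0.05·16.0959 = 0.804795

0.804795


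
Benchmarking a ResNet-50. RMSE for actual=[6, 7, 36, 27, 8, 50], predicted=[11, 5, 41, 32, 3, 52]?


MSE = 108/6 = 18
RMSE = √(108/6) = 4.2426

4.2426


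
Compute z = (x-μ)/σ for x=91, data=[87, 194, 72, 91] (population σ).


μ = 111, σ = 48.4407
z = (91 - 111)/48.4407 = -0.4129

-0.4129


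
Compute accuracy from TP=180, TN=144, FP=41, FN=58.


Accuracy = (TP+TN)/(TP+TN+FP+FN)
= (180+144)/(423)
= 324/423 = 76.6%

76.6%


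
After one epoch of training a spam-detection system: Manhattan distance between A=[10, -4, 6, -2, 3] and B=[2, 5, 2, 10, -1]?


d = |10-2| + |-4-5| + |6-2| + |-2-10| + |3+ 1|
  = 8 + 9 + 4 + 12 + 4
  = 37

37


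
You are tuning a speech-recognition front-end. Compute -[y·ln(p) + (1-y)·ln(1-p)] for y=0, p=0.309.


BCE = -[y·ln(p) + (1-y)·ln(1-p)]
= -0 - 1·ln(1-0.309)
= -ln(0.691) = 0.3696

0.3696


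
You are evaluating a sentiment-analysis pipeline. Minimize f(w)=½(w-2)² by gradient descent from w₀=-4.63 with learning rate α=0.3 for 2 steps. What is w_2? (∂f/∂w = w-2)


step 1: grad = -4.63-2 = -6.63; w = -4.63 - 0.3·(-6.63) = -2.641
step 2: grad = -2.641-2 = -4.641; w = -2.641 - 0.3·(-4.641) = -1.2487

-1.2487


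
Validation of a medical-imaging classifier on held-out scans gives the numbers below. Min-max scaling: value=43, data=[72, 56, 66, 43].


min=43, max=72
(43-43)/(72-43) = 0/29 = 0.0

0.0


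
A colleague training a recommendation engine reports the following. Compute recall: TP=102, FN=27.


Recall = TP/(TP+FN)
= 102/(102+27)
= 102/129 = 79.07%

79.07%


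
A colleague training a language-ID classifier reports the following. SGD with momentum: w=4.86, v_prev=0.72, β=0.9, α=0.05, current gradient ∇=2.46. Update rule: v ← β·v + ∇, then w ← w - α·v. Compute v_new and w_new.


v_new = 0.9·0.72 + 2.46 = 0.648 + 2.46 = 3.108
w_new = 4.86 - 0.05·3.108 = 4.86 - 0.1554 = 4.7046

v_new=3.108, w_new=4.7046


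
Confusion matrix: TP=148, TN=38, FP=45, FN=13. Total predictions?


Total = TP + TN + FP + FN
= 148 + 38 + 45 + 13
= 244
(Predicted positive: 193, predicted negative: 51)

244


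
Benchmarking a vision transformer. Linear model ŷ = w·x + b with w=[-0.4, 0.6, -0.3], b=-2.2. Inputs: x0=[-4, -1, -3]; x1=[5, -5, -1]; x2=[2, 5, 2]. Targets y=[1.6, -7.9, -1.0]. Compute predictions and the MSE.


ŷ0 = (-0.4)·(-4) + (0.6)·(-1) + (-0.3)·(-3) - 2.2 = -0.3
ŷ1 = (-0.4)·(5) + (0.6)·(-5) + (-0.3)·(-1) - 2.2 = -6.9
ŷ2 = (-0.4)·(2) + (0.6)·(5) + (-0.3)·(2) - 2.2 = -0.6
errors² = [3.61, 1.0, 0.16]
MSE = 4.7700/3 = 1.59

1.59


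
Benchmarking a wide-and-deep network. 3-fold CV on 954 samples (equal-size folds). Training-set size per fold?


Fold size = 954/3 = 318
Training per fold = 954 - 318 = 636

636


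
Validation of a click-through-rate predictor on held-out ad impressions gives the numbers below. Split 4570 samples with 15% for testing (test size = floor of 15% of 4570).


Test = ⌊4570·15/100⌋ = 685
Train = 4570 - 685 = 3885

Train: 3885, Test: 685


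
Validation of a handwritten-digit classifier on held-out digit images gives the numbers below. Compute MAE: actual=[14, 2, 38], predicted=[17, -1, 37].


Absolute errors: |14-17|=3, |2+ 1|=3, |38-37|=1
Sum = 7
MAE = 7/3 = 7/3

7/3


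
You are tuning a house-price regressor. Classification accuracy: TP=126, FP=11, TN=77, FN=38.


Accuracy = (TP+TN)/(TP+TN+FP+FN)
= (126+77)/(252)
= 203/252 = 80.56%

80.56%


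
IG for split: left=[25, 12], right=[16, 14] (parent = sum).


Parent = [41, 26], H_parent = 0.9635
H_left = 0.909 (n=37), H_right = 0.9968 (n=30)
H_children = (37/67)·0.909 + (30/67)·0.9968 = 0.9483
IG = 0.9635 - 0.9483 = 0.0152

0.0152


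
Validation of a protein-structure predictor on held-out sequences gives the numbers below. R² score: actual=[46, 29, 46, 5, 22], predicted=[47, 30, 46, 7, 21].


ȳ = 29.6
SS_res = Σ(y-ŷ)² = 7
SS_tot = Σ(y-ȳ)² = 1201.2
R² = 1 - SS_res/SS_tot = 1 - 0.0058 = 0.9942

0.9942


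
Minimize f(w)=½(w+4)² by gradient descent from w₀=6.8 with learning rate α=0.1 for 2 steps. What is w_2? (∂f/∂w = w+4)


step 1: grad = 6.8+4 = 10.8; w = 6.8 - 0.1·(10.8) = 5.72
step 2: grad = 5.72+4 = 9.72; w = 5.72 - 0.1·(9.72) = 4.748

4.748


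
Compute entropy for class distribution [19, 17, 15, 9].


Probabilities: [19/60, 17/60, 15/60, 9/60] ≈ [0.3167, 0.2833, 0.25, 0.15]
H = -((19/60)·log₂(19/60) + (17/60)·log₂(17/60) + (15/60)·log₂(15/60) + (9/60)·log₂(9/60))
  = 1.9514 bits

1.9514 bits


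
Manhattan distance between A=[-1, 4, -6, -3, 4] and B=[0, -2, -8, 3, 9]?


d = |-1-0| + |4+ 2| + |-6+ 8| + |-3-3| + |4-9|
  = 1 + 6 + 2 + 6 + 5
  = 20

20


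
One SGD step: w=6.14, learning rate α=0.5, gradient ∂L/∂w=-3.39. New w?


w_new = w - α·∇
= 6.14 - 0.5·-3.39
= 6.14 + 1.695
= 7.835

7.835


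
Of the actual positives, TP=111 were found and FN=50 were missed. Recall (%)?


Recall = TP/(TP+FN)
= 111/(111+50)
= 111/161 = 68.94%

68.94%


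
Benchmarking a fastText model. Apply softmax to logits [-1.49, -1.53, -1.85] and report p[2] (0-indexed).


Exponentials: e^-1.49=0.2254, e^-1.53=0.2165, e^-1.85=0.1572
Sum = 0.5991
Softmax = [0.3762, 0.3614, 0.2624]
p[2] = 0.1572/0.5991 = 0.2624

0.2624


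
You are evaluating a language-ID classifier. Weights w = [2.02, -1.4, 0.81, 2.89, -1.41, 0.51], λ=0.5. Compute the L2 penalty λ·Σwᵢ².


‖w‖₂² = (2.02)² + (-1.4)² + (0.81)² + (2.89)² + (-1.41)² + (0.51)²
     = 4.0804 + 1.96 + 0.6561 + 8.3521 + 1.9881 + 0.2601
     = 17.2968
λ·‖w‖₂² = 0.5·17.2968 = 8.6484

8.6484


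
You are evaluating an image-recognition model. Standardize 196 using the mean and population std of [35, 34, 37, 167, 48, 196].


μ = 86.1667, σ = 68.0819
z = (196 - 86.1667)/68.0819 = 1.6133

1.6133


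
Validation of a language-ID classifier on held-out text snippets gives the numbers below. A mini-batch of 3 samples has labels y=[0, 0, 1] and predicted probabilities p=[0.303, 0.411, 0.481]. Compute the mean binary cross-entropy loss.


L[0] = -ln(1-0.303) = -ln(0.697) = 0.361
L[1] = -ln(1-0.411) = -ln(0.589) = 0.5293
L[2] = -ln(0.481) = 0.7319
mean = (0.361 + 0.5293 + 0.7319)/3 = 0.5407

0.5407


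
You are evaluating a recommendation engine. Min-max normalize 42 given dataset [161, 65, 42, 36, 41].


min=36, max=161
(42-36)/(161-36) = 6/125 = 0.048

0.048


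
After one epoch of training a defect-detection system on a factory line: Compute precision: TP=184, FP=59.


Precision = TP/(TP+FP)
= 184/(184+59)
= 184/243 = 75.72%

75.72%


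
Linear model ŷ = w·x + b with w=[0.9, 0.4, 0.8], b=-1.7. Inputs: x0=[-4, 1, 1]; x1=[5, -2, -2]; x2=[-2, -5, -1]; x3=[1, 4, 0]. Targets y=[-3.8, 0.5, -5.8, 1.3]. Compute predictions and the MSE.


ŷ0 = (0.9)·(-4) + (0.4)·(1) + (0.8)·(1) - 1.7 = -4.1
ŷ1 = (0.9)·(5) + (0.4)·(-2) + (0.8)·(-2) - 1.7 = 0.4
ŷ2 = (0.9)·(-2) + (0.4)·(-5) + (0.8)·(-1) - 1.7 = -6.3
ŷ3 = (0.9)·(1) + (0.4)·(4) + (0.8)·(0) - 1.7 = 0.8
errors² = [0.09, 0.01, 0.25, 0.25]
MSE = 0.6000/4 = 0.15

0.15


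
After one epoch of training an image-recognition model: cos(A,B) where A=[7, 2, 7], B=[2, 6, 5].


A·B = 7·2 + 2·6 + 7·5 = 61
‖A‖ = √102 = 10.0995, ‖B‖ = √65 = 8.0623
cos = 61/(√102·√65) = 61/√6630 = 0.7492

0.7492


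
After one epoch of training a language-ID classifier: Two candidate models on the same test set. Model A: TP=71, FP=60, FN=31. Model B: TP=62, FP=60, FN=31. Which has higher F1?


Model A: P=71/131=0.542, R=71/102=0.6961, F1=2PR/(P+R)=2TP/(2TP+FP+FN)=142/233=0.6094
Model B: P=62/122=0.5082, R=62/93=0.6667, F1=2PR/(P+R)=2TP/(2TP+FP+FN)=124/215=0.5767
0.6094 > 0.5767 → Model A

Model A


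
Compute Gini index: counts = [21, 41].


Probabilities: [21/62, 41/62] ≈ [0.3387, 0.6613]
Σpᵢ² = (441 + 1681)/62² = 2122/3844
Gini = 1 - Σpᵢ² = 1 - 2122/3844 = 0.448

0.448


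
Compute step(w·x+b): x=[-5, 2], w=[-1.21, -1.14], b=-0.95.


z = (-5)·(-1.21) + (2)·(-1.14) - 0.95
  = 2.82
step(z) = 1 (z≥0)

1


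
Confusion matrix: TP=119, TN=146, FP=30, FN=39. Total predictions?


Total = TP + TN + FP + FN
= 119 + 146 + 30 + 39
= 334
(Predicted positive: 149, predicted negative: 185)

334


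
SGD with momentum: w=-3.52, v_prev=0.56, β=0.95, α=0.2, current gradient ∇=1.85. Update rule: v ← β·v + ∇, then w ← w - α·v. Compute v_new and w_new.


v_new = 0.95·0.56 + 1.85 = 0.532 + 1.85 = 2.382
w_new = -3.52 - 0.2·2.382 = -3.52 - 0.4764 = -3.9964

v_new=2.382, w_new=-3.9964


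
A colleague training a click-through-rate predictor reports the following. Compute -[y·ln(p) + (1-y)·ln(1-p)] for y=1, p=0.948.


BCE = -[y·ln(p) + (1-y)·ln(1-p)]
= -1·ln(0.948) - 0
= -ln(0.948) = 0.0534

0.0534


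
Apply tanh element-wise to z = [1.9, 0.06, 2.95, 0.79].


tanh(1.9) = 0.9562
tanh(0.06) = 0.0599
tanh(2.95) = 0.9945
tanh(0.79) = 0.6584
result = [0.9562, 0.0599, 0.9945, 0.6584]

[0.9562, 0.0599, 0.9945, 0.6584]


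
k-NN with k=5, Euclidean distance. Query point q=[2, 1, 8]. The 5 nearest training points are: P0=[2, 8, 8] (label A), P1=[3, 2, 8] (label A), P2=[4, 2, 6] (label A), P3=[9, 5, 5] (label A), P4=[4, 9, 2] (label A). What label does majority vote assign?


d(q,P0) = 7.0  (label A)
d(q,P1) = 1.4142  (label A)
d(q,P2) = 3.0  (label A)
d(q,P3) = 8.6023  (label A)
d(q,P4) = 10.198  (label A)
Votes: A=5, B=0
Majority → A

A


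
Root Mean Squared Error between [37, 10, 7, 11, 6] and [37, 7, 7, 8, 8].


MSE = 22/5 = 4.4
RMSE = √(22/5) = 2.0976

2.0976


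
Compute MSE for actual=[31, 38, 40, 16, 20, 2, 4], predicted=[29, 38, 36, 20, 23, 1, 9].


Squared errors: (31-29)²=4, (38-38)²=0, (40-36)²=16, (16-20)²=16, (20-23)²=9, (2-1)²=1, (4-9)²=25
Sum = 71
MSE = 71/7 = 71/7

71/7


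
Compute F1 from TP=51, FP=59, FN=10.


Precision = 51/110 = 0.4636
Recall = 51/61 = 0.8361
F1 = 2·P·R/(P+R) = 2·TP/(2·TP+FP+FN) = 102/(102+59+10) = 102/171 = 0.5965

0.5965


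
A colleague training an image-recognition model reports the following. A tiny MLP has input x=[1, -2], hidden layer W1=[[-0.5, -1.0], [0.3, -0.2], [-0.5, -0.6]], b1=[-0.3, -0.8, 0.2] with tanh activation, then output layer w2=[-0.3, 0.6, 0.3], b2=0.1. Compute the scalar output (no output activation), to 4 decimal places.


z1[0] = (-0.5)·(1) + (-1.0)·(-2) - 0.3 = 1.2
z1[1] = (0.3)·(1) + (-0.2)·(-2) - 0.8 = -0.1
z1[2] = (-0.5)·(1) + (-0.6)·(-2) + 0.2 = 0.9
h = tanh(z1) = [0.8337, -0.0997, 0.7163]
output = (-0.3)·(0.8337) + (0.6)·(-0.0997) + (0.3)·(0.7163) + 0.1 = 0.005

0.005


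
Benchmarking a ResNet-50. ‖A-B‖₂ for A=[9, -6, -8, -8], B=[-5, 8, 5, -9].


d = √((9+ 5)² + (-6-8)² + (-8-5)² + (-8+ 9)²)
  = √(196 + 196 + 169 + 1)
  = √562 = 23.7065

23.7065


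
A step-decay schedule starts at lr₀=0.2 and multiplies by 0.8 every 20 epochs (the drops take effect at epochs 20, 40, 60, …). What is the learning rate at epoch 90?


n_drops = ⌊90/20⌋ = 4
lr = 0.2·0.8^4 = 0.2·0.4096 = 0.08192

0.08192


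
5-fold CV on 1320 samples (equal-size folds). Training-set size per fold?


Fold size = 1320/5 = 264
Training per fold = 1320 - 264 = 1056

1056


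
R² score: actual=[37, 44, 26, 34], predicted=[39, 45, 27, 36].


ȳ = 35.25
SS_res = Σ(y-ŷ)² = 10
SS_tot = Σ(y-ȳ)² = 166.75
R² = 1 - SS_res/SS_tot = 1 - 0.06 = 0.94

0.94


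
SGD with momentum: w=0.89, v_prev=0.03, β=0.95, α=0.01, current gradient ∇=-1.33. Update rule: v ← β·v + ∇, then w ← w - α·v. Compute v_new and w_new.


v_new = 0.95·0.03 - 1.33 = 0.0285 - 1.33 = -1.3015
w_new = 0.89 - 0.01·-1.3015 = 0.89 + 0.013015 = 0.903015

v_new=-1.3015, w_new=0.903015


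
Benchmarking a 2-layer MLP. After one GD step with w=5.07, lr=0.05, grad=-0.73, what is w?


w_new = w - α·∇
= 5.07 - 0.05·-0.73
= 5.07 + 0.0365
= 5.1065

5.1065


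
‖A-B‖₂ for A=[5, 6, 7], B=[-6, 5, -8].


d = √((5+ 6)² + (6-5)² + (7+ 8)²)
  = √(121 + 1 + 225)
  = √347 = 18.6279

18.6279


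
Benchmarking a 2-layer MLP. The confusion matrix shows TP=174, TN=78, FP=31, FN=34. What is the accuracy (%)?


Accuracy = (TP+TN)/(TP+TN+FP+FN)
= (174+78)/(317)
= 252/317 = 79.5%

79.5%


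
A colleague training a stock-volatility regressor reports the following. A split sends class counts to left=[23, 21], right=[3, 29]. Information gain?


Parent = [26, 50], H_parent = 0.9268
H_left = 0.9985 (n=44), H_right = 0.4489 (n=32)
H_children = (44/76)·0.9985 + (32/76)·0.4489 = 0.7671
IG = 0.9268 - 0.7671 = 0.1597

0.1597


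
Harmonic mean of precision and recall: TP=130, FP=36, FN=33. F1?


Precision = 130/166 = 0.7831
Recall = 130/163 = 0.7975
F1 = 2·P·R/(P+R) = 2·TP/(2·TP+FP+FN) = 260/(260+36+33) = 260/329 = 0.7903

0.7903


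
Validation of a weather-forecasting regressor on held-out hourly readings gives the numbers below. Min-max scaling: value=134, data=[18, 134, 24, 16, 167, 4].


min=4, max=167
(134-4)/(167-4) = 130/163 = 0.7975

0.7975


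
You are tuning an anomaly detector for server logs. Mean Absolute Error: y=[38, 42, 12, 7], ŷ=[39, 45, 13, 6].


Absolute errors: |38-39|=1, |42-45|=3, |12-13|=1, |7-6|=1
Sum = 6
MAE = 6/4 = 3/2

3/2


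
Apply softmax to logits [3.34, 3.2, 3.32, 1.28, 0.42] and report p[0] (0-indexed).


Exponentials: e^3.34=28.2191, e^3.2=24.5325, e^3.32=27.6604, e^1.28=3.5966, e^0.42=1.522
Sum = 85.5306
Softmax = [0.3299, 0.2868, 0.3234, 0.0421, 0.0178]
p[0] = 28.2191/85.5306 = 0.3299

0.3299


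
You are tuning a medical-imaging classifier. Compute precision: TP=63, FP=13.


Precision = TP/(TP+FP)
= 63/(63+13)
= 63/76 = 82.89%

82.89%


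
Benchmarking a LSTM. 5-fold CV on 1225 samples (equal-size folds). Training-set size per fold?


Fold size = 1225/5 = 245
Training per fold = 1225 - 245 = 980

980


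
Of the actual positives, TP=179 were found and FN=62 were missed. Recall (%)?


Recall = TP/(TP+FN)
= 179/(179+62)
= 179/241 = 74.27%

74.27%


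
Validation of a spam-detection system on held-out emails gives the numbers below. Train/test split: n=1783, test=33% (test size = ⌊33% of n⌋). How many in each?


Test = ⌊1783·33/100⌋ = 588
Train = 1783 - 588 = 1195

Train: 1195, Test: 588


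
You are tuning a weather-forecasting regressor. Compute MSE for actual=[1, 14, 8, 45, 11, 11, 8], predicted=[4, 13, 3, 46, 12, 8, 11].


Squared errors: (1-4)²=9, (14-13)²=1, (8-3)²=25, (45-46)²=1, (11-12)²=1, (11-8)²=9, (8-11)²=9
Sum = 55
MSE = 55/7 = 55/7

55/7


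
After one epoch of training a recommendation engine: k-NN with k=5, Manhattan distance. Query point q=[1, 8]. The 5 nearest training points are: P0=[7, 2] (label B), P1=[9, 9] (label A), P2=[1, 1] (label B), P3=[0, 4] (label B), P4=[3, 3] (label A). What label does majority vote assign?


d(q,P0) = 12  (label B)
d(q,P1) = 9  (label A)
d(q,P2) = 7  (label B)
d(q,P3) = 5  (label B)
d(q,P4) = 7  (label A)
Votes: A=2, B=3
Majority → B

B


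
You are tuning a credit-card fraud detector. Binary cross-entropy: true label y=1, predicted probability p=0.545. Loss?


BCE = -[y·ln(p) + (1-y)·ln(1-p)]
= -1·ln(0.545) - 0
= -ln(0.545) = 0.607

0.607


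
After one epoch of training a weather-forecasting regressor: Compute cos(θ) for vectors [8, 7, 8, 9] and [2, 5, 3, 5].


A·B = 8·2 + 7·5 + 8·3 + 9·5 = 120
‖A‖ = √258 = 16.0624, ‖B‖ = √63 = 7.9373
cos = 120/(√258·√63) = 120/√16254 = 0.9412

0.9412


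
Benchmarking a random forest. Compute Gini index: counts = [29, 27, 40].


Probabilities: [29/96, 27/96, 40/96] ≈ [0.3021, 0.2812, 0.4167]
Σpᵢ² = (841 + 729 + 1600)/96² = 3170/9216
Gini = 1 - Σpᵢ² = 1 - 3170/9216 = 0.656

0.656


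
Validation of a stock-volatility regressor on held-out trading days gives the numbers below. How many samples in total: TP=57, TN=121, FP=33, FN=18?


Total = TP + TN + FP + FN
= 57 + 121 + 33 + 18
= 229
(Predicted positive: 90, predicted negative: 139)

229


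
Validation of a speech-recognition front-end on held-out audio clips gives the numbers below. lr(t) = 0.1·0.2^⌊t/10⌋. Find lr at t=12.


n_drops = ⌊12/10⌋ = 1
lr = 0.1·0.2^1 = 0.1·0.2 = 0.02

0.02


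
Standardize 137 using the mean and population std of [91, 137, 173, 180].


μ = 145.25, σ = 35.3155
z = (137 - 145.25)/35.3155 = -0.2336

-0.2336


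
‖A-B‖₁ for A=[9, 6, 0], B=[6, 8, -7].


d = |9-6| + |6-8| + |0+ 7|
  = 3 + 2 + 7
  = 12

12


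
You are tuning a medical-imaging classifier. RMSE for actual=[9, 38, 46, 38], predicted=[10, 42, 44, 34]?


MSE = 37/4 = 9.25
RMSE = √(37/4) = 3.0414

3.0414


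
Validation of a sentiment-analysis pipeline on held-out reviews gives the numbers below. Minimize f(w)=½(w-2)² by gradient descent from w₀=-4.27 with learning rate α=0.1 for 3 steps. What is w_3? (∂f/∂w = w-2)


step 1: grad = -4.27-2 = -6.27; w = -4.27 - 0.1·(-6.27) = -3.643
step 2: grad = -3.643-2 = -5.643; w = -3.643 - 0.1·(-5.643) = -3.0787
step 3: grad = -3.0787-2 = -5.0787; w = -3.0787 - 0.1·(-5.0787) = -2.57083

-2.57083


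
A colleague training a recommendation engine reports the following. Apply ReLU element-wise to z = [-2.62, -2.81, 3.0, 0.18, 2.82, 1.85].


ReLU(-2.62) = max(0, -2.62) = 0.0
ReLU(-2.81) = max(0, -2.81) = 0.0
ReLU(3.0) = max(0, 3.0) = 3.0
ReLU(0.18) = max(0, 0.18) = 0.18
ReLU(2.82) = max(0, 2.82) = 2.82
ReLU(1.85) = max(0, 1.85) = 1.85
result = [0.0, 0.0, 3.0, 0.18, 2.82, 1.85]

[0.0, 0.0, 3.0, 0.18, 2.82, 1.85]


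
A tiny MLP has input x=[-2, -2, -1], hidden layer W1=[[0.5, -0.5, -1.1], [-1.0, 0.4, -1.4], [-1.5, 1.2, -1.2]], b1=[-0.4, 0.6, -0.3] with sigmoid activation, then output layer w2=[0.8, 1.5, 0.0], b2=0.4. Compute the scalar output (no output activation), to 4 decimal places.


z1[0] = (0.5)·(-2) + (-0.5)·(-2) + (-1.1)·(-1) - 0.4 = 0.7
z1[1] = (-1.0)·(-2) + (0.4)·(-2) + (-1.4)·(-1) + 0.6 = 3.2
z1[2] = (-1.5)·(-2) + (1.2)·(-2) + (-1.2)·(-1) - 0.3 = 1.5
h = sigmoid(z1) = [0.6682, 0.9608, 0.8176]
output = (0.8)·(0.6682) + (1.5)·(0.9608) + (0.0)·(0.8176) + 0.4 = 2.3758

2.3758


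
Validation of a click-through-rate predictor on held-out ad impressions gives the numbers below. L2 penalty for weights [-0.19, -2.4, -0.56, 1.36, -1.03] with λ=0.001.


‖w‖₂² = (-0.19)² + (-2.4)² + (-0.56)² + (1.36)² + (-1.03)²
     = 0.0361 + 5.76 + 0.3136 + 1.8496 + 1.0609
     = 9.0202
λ·‖w‖₂² = 0.001·9.0202 = 0.00902

0.00902


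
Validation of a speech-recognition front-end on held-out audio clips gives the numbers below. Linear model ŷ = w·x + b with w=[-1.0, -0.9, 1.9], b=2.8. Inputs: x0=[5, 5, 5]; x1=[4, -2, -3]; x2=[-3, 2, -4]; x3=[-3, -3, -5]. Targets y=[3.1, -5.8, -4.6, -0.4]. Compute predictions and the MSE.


ŷ0 = (-1.0)·(5) + (-0.9)·(5) + (1.9)·(5) + 2.8 = 2.8
ŷ1 = (-1.0)·(4) + (-0.9)·(-2) + (1.9)·(-3) + 2.8 = -5.1
ŷ2 = (-1.0)·(-3) + (-0.9)·(2) + (1.9)·(-4) + 2.8 = -3.6
ŷ3 = (-1.0)·(-3) + (-0.9)·(-3) + (1.9)·(-5) + 2.8 = -1.0
errors² = [0.09, 0.49, 1.0, 0.36]
MSE = 1.9400/4 = 0.485

0.485


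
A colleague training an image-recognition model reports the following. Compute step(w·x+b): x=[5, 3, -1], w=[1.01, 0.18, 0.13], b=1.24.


z = (5)·(1.01) + (3)·(0.18) + (-1)·(0.13) + 1.24
  = 6.7
step(z) = 1 (z≥0)

1


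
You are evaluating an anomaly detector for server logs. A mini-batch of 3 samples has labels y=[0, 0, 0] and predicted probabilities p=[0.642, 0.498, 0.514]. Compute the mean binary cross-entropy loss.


L[0] = -ln(1-0.642) = -ln(0.358) = 1.0272
L[1] = -ln(1-0.498) = -ln(0.502) = 0.6892
L[2] = -ln(1-0.514) = -ln(0.486) = 0.7215
mean = (1.0272 + 0.6892 + 0.7215)/3 = 0.8126

0.8126


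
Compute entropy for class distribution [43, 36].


Probabilities: [43/79, 36/79] ≈ [0.5443, 0.4557]
H = -((43/79)·log₂(43/79) + (36/79)·log₂(36/79))
  = 0.9943 bits

0.9943 bits


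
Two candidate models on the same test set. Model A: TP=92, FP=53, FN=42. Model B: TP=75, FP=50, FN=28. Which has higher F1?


Model A: P=92/145=0.6345, R=92/134=0.6866, F1=2PR/(P+R)=2TP/(2TP+FP+FN)=184/279=0.6595
Model B: P=75/125=0.6, R=75/103=0.7282, F1=2PR/(P+R)=2TP/(2TP+FP+FN)=150/228=0.6579
0.6595 > 0.6579 → Model A

Model A


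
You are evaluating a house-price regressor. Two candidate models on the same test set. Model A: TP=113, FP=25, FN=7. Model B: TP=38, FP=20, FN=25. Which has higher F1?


Model A: P=113/138=0.8188, R=113/120=0.9417, F1=2PR/(P+R)=2TP/(2TP+FP+FN)=226/258=0.876
Model B: P=38/58=0.6552, R=38/63=0.6032, F1=2PR/(P+R)=2TP/(2TP+FP+FN)=76/121=0.6281
0.876 > 0.6281 → Model A

Model A


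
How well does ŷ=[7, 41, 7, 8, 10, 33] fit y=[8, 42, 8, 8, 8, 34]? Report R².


ȳ = 18
SS_res = Σ(y-ŷ)² = 8
SS_tot = Σ(y-ȳ)² = 1232
R² = 1 - SS_res/SS_tot = 1 - 0.0065 = 0.9935

0.9935


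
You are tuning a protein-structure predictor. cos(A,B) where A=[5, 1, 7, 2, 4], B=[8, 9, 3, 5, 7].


A·B = 5·8 + 1·9 + 7·3 + 2·5 + 4·7 = 108
‖A‖ = √95 = 9.7468, ‖B‖ = √228 = 15.0997
cos = 108/(√95·√228) = 108/√21660 = 0.7338

0.7338


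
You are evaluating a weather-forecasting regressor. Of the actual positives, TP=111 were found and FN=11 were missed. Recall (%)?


Recall = TP/(TP+FN)
= 111/(111+11)
= 111/122 = 90.98%

90.98%


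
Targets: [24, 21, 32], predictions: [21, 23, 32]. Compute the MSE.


Squared errors: (24-21)²=9, (21-23)²=4, (32-32)²=0
Sum = 13
MSE = 13/3 = 13/3

13/3


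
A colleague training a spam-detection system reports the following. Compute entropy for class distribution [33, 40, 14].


Probabilities: [33/87, 40/87, 14/87] ≈ [0.3793, 0.4598, 0.1609]
H = -((33/87)·log₂(33/87) + (40/87)·log₂(40/87) + (14/87)·log₂(14/87))
  = 1.47 bits

1.47 bits


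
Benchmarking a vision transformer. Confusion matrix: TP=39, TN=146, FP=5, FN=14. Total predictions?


Total = TP + TN + FP + FN
= 39 + 146 + 5 + 14
= 204
(Predicted positive: 44, predicted negative: 160)

204


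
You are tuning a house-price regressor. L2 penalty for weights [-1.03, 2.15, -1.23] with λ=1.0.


‖w‖₂² = (-1.03)² + (2.15)² + (-1.23)²
     = 1.0609 + 4.6225 + 1.5129
     = 7.1963
λ·‖w‖₂² = 1.0·7.1963 = 7.1963

7.1963


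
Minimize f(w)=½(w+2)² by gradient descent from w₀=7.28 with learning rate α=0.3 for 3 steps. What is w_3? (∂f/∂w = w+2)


step 1: grad = 7.28+2 = 9.28; w = 7.28 - 0.3·(9.28) = 4.496
step 2: grad = 4.496+2 = 6.496; w = 4.496 - 0.3·(6.496) = 2.5472
step 3: grad = 2.5472+2 = 4.5472; w = 2.5472 - 0.3·(4.5472) = 1.18304

1.18304


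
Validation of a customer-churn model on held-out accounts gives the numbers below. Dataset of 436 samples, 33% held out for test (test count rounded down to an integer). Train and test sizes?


Test = ⌊436·33/100⌋ = 143
Train = 436 - 143 = 293

Train: 293, Test: 143


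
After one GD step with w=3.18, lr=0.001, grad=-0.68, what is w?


w_new = w - α·∇
= 3.18 - 0.001·-0.68
= 3.18 + 0.00068
= 3.18068

3.18068


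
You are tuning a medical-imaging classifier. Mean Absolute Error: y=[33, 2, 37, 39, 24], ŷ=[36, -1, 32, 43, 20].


Absolute errors: |33-36|=3, |2+ 1|=3, |37-32|=5, |39-43|=4, |24-20|=4
Sum = 19
MAE = 19/5 = 19/5

19/5


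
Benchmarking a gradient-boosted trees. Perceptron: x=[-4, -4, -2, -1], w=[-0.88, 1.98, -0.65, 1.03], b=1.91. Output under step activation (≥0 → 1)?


z = (-4)·(-0.88) + (-4)·(1.98) + (-2)·(-0.65) + (-1)·(1.03) + 1.91
  = -2.22
step(z) = 0 (z<0)

0


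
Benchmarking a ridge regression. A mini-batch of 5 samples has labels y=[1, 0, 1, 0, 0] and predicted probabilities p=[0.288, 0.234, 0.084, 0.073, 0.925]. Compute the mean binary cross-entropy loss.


L[0] = -ln(0.288) = 1.2448
L[1] = -ln(1-0.234) = -ln(0.766) = 0.2666
L[2] = -ln(0.084) = 2.4769
L[3] = -ln(1-0.073) = -ln(0.927) = 0.0758
L[4] = -ln(1-0.925) = -ln(0.075) = 2.5903
mean = (1.2448 + 0.2666 + 2.4769 + 0.0758 + 2.5903)/5 = 1.3309

1.3309


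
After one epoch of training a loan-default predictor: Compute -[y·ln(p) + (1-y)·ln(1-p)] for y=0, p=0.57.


BCE = -[y·ln(p) + (1-y)·ln(1-p)]
= -0 - 1·ln(1-0.57)
= -ln(0.43) = 0.844

0.844


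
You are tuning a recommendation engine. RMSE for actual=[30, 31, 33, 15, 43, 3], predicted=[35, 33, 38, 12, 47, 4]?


MSE = 80/6 = 13.3333
RMSE = √(80/6) = 3.6515

3.6515


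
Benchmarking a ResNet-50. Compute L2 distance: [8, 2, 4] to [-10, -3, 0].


d = √((8+ 10)² + (2+ 3)² + (4-0)²)
  = √(324 + 25 + 16)
  = √365 = 19.105

19.105


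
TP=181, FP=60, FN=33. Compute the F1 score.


Precision = 181/241 = 0.751
Recall = 181/214 = 0.8458
F1 = 2·P·R/(P+R) = 2·TP/(2·TP+FP+FN) = 362/(362+60+33) = 362/455 = 0.7956

0.7956


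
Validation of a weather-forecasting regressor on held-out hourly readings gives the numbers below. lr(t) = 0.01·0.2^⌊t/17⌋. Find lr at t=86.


n_drops = ⌊86/17⌋ = 5
lr = 0.01·0.2^5 = 0.01·0.00032 = 0.0000032

0.0000032


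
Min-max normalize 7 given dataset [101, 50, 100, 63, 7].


min=7, max=101
(7-7)/(101-7) = 0/94 = 0.0

0.0
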